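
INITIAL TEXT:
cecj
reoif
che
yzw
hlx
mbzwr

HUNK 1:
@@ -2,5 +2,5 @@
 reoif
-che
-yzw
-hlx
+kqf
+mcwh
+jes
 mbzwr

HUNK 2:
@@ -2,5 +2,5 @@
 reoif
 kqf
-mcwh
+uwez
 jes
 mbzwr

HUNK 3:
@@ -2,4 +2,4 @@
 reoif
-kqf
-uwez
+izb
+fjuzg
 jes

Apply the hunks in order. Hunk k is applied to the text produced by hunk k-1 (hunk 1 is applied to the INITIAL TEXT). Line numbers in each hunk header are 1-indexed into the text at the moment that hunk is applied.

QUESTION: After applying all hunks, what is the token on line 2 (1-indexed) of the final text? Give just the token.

Answer: reoif

Derivation:
Hunk 1: at line 2 remove [che,yzw,hlx] add [kqf,mcwh,jes] -> 6 lines: cecj reoif kqf mcwh jes mbzwr
Hunk 2: at line 2 remove [mcwh] add [uwez] -> 6 lines: cecj reoif kqf uwez jes mbzwr
Hunk 3: at line 2 remove [kqf,uwez] add [izb,fjuzg] -> 6 lines: cecj reoif izb fjuzg jes mbzwr
Final line 2: reoif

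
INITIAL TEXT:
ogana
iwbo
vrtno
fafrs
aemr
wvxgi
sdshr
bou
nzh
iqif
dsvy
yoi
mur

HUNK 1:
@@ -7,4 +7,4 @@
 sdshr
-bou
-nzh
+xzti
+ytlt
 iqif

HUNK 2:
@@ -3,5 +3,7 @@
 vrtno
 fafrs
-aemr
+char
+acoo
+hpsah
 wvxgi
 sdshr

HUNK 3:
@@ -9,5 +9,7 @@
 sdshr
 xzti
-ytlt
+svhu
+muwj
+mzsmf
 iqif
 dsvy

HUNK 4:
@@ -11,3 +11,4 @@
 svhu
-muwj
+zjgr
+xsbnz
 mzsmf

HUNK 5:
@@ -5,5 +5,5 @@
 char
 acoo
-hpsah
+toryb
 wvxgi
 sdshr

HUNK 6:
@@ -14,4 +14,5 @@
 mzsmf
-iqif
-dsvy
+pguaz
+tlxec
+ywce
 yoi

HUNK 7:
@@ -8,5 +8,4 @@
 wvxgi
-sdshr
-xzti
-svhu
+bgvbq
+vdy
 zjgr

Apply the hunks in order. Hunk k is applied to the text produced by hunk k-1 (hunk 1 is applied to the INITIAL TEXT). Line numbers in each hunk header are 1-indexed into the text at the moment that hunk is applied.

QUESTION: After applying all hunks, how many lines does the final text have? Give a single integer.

Hunk 1: at line 7 remove [bou,nzh] add [xzti,ytlt] -> 13 lines: ogana iwbo vrtno fafrs aemr wvxgi sdshr xzti ytlt iqif dsvy yoi mur
Hunk 2: at line 3 remove [aemr] add [char,acoo,hpsah] -> 15 lines: ogana iwbo vrtno fafrs char acoo hpsah wvxgi sdshr xzti ytlt iqif dsvy yoi mur
Hunk 3: at line 9 remove [ytlt] add [svhu,muwj,mzsmf] -> 17 lines: ogana iwbo vrtno fafrs char acoo hpsah wvxgi sdshr xzti svhu muwj mzsmf iqif dsvy yoi mur
Hunk 4: at line 11 remove [muwj] add [zjgr,xsbnz] -> 18 lines: ogana iwbo vrtno fafrs char acoo hpsah wvxgi sdshr xzti svhu zjgr xsbnz mzsmf iqif dsvy yoi mur
Hunk 5: at line 5 remove [hpsah] add [toryb] -> 18 lines: ogana iwbo vrtno fafrs char acoo toryb wvxgi sdshr xzti svhu zjgr xsbnz mzsmf iqif dsvy yoi mur
Hunk 6: at line 14 remove [iqif,dsvy] add [pguaz,tlxec,ywce] -> 19 lines: ogana iwbo vrtno fafrs char acoo toryb wvxgi sdshr xzti svhu zjgr xsbnz mzsmf pguaz tlxec ywce yoi mur
Hunk 7: at line 8 remove [sdshr,xzti,svhu] add [bgvbq,vdy] -> 18 lines: ogana iwbo vrtno fafrs char acoo toryb wvxgi bgvbq vdy zjgr xsbnz mzsmf pguaz tlxec ywce yoi mur
Final line count: 18

Answer: 18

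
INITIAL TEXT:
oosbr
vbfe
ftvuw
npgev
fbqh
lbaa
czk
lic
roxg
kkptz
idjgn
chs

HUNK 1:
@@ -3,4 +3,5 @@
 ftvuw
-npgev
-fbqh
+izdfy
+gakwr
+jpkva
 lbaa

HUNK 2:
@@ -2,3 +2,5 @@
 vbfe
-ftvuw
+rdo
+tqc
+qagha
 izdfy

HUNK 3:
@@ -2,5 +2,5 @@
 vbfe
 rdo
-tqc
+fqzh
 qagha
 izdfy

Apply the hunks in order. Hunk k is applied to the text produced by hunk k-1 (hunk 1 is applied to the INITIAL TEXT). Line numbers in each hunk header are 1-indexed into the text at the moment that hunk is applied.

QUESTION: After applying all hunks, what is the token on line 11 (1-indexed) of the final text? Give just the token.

Answer: lic

Derivation:
Hunk 1: at line 3 remove [npgev,fbqh] add [izdfy,gakwr,jpkva] -> 13 lines: oosbr vbfe ftvuw izdfy gakwr jpkva lbaa czk lic roxg kkptz idjgn chs
Hunk 2: at line 2 remove [ftvuw] add [rdo,tqc,qagha] -> 15 lines: oosbr vbfe rdo tqc qagha izdfy gakwr jpkva lbaa czk lic roxg kkptz idjgn chs
Hunk 3: at line 2 remove [tqc] add [fqzh] -> 15 lines: oosbr vbfe rdo fqzh qagha izdfy gakwr jpkva lbaa czk lic roxg kkptz idjgn chs
Final line 11: lic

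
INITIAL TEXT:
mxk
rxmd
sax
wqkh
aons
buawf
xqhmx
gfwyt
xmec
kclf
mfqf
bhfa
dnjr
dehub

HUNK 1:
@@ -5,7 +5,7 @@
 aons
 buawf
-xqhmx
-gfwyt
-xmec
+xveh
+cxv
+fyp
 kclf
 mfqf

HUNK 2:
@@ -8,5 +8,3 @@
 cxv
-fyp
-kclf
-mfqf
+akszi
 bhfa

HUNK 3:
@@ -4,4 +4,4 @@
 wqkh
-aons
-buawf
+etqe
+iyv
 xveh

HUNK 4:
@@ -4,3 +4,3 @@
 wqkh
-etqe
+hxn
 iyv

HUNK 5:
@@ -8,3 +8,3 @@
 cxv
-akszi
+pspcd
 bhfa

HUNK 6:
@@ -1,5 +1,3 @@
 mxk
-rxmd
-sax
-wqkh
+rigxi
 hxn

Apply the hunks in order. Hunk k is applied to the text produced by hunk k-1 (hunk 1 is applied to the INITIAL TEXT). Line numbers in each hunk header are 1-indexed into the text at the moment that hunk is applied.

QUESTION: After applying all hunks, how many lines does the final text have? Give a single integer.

Hunk 1: at line 5 remove [xqhmx,gfwyt,xmec] add [xveh,cxv,fyp] -> 14 lines: mxk rxmd sax wqkh aons buawf xveh cxv fyp kclf mfqf bhfa dnjr dehub
Hunk 2: at line 8 remove [fyp,kclf,mfqf] add [akszi] -> 12 lines: mxk rxmd sax wqkh aons buawf xveh cxv akszi bhfa dnjr dehub
Hunk 3: at line 4 remove [aons,buawf] add [etqe,iyv] -> 12 lines: mxk rxmd sax wqkh etqe iyv xveh cxv akszi bhfa dnjr dehub
Hunk 4: at line 4 remove [etqe] add [hxn] -> 12 lines: mxk rxmd sax wqkh hxn iyv xveh cxv akszi bhfa dnjr dehub
Hunk 5: at line 8 remove [akszi] add [pspcd] -> 12 lines: mxk rxmd sax wqkh hxn iyv xveh cxv pspcd bhfa dnjr dehub
Hunk 6: at line 1 remove [rxmd,sax,wqkh] add [rigxi] -> 10 lines: mxk rigxi hxn iyv xveh cxv pspcd bhfa dnjr dehub
Final line count: 10

Answer: 10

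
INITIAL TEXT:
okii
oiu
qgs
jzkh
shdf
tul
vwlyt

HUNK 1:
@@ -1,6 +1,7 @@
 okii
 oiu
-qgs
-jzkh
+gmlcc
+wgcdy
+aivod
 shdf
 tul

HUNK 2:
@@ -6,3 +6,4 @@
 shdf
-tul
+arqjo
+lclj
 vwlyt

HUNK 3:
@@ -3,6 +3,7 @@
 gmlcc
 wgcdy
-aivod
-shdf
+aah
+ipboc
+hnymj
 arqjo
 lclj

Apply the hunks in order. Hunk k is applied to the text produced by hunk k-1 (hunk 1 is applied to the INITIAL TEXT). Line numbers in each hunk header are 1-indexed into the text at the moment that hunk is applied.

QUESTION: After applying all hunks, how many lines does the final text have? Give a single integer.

Answer: 10

Derivation:
Hunk 1: at line 1 remove [qgs,jzkh] add [gmlcc,wgcdy,aivod] -> 8 lines: okii oiu gmlcc wgcdy aivod shdf tul vwlyt
Hunk 2: at line 6 remove [tul] add [arqjo,lclj] -> 9 lines: okii oiu gmlcc wgcdy aivod shdf arqjo lclj vwlyt
Hunk 3: at line 3 remove [aivod,shdf] add [aah,ipboc,hnymj] -> 10 lines: okii oiu gmlcc wgcdy aah ipboc hnymj arqjo lclj vwlyt
Final line count: 10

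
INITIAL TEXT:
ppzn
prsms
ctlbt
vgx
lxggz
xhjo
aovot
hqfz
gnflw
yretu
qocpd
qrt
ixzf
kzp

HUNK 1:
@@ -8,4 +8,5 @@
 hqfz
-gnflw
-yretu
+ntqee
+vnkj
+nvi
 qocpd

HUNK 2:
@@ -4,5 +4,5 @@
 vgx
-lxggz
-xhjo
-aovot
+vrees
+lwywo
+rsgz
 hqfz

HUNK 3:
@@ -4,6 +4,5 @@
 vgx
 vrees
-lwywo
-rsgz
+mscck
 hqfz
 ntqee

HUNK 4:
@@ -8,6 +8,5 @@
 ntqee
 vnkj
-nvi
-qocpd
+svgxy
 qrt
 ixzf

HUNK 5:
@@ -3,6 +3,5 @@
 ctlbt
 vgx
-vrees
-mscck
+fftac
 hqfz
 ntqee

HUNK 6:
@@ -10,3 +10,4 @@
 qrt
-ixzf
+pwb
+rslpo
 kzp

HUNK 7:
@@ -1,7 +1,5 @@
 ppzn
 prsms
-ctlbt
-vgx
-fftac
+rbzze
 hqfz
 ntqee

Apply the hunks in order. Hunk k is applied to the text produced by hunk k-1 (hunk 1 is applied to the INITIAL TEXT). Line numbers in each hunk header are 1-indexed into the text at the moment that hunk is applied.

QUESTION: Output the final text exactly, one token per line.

Hunk 1: at line 8 remove [gnflw,yretu] add [ntqee,vnkj,nvi] -> 15 lines: ppzn prsms ctlbt vgx lxggz xhjo aovot hqfz ntqee vnkj nvi qocpd qrt ixzf kzp
Hunk 2: at line 4 remove [lxggz,xhjo,aovot] add [vrees,lwywo,rsgz] -> 15 lines: ppzn prsms ctlbt vgx vrees lwywo rsgz hqfz ntqee vnkj nvi qocpd qrt ixzf kzp
Hunk 3: at line 4 remove [lwywo,rsgz] add [mscck] -> 14 lines: ppzn prsms ctlbt vgx vrees mscck hqfz ntqee vnkj nvi qocpd qrt ixzf kzp
Hunk 4: at line 8 remove [nvi,qocpd] add [svgxy] -> 13 lines: ppzn prsms ctlbt vgx vrees mscck hqfz ntqee vnkj svgxy qrt ixzf kzp
Hunk 5: at line 3 remove [vrees,mscck] add [fftac] -> 12 lines: ppzn prsms ctlbt vgx fftac hqfz ntqee vnkj svgxy qrt ixzf kzp
Hunk 6: at line 10 remove [ixzf] add [pwb,rslpo] -> 13 lines: ppzn prsms ctlbt vgx fftac hqfz ntqee vnkj svgxy qrt pwb rslpo kzp
Hunk 7: at line 1 remove [ctlbt,vgx,fftac] add [rbzze] -> 11 lines: ppzn prsms rbzze hqfz ntqee vnkj svgxy qrt pwb rslpo kzp

Answer: ppzn
prsms
rbzze
hqfz
ntqee
vnkj
svgxy
qrt
pwb
rslpo
kzp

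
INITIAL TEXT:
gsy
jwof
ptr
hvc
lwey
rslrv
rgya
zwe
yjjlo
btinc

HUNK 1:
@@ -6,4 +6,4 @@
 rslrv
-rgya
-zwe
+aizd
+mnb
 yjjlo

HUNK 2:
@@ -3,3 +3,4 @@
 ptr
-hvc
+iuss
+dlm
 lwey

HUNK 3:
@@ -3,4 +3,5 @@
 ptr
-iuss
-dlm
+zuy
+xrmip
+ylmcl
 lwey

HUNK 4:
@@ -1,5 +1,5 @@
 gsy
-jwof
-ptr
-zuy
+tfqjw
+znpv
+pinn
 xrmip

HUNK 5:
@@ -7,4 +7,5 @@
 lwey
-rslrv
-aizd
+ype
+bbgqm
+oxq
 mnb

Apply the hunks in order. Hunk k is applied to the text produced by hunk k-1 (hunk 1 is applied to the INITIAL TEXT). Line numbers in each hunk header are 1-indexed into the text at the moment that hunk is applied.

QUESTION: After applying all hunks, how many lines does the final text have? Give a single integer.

Hunk 1: at line 6 remove [rgya,zwe] add [aizd,mnb] -> 10 lines: gsy jwof ptr hvc lwey rslrv aizd mnb yjjlo btinc
Hunk 2: at line 3 remove [hvc] add [iuss,dlm] -> 11 lines: gsy jwof ptr iuss dlm lwey rslrv aizd mnb yjjlo btinc
Hunk 3: at line 3 remove [iuss,dlm] add [zuy,xrmip,ylmcl] -> 12 lines: gsy jwof ptr zuy xrmip ylmcl lwey rslrv aizd mnb yjjlo btinc
Hunk 4: at line 1 remove [jwof,ptr,zuy] add [tfqjw,znpv,pinn] -> 12 lines: gsy tfqjw znpv pinn xrmip ylmcl lwey rslrv aizd mnb yjjlo btinc
Hunk 5: at line 7 remove [rslrv,aizd] add [ype,bbgqm,oxq] -> 13 lines: gsy tfqjw znpv pinn xrmip ylmcl lwey ype bbgqm oxq mnb yjjlo btinc
Final line count: 13

Answer: 13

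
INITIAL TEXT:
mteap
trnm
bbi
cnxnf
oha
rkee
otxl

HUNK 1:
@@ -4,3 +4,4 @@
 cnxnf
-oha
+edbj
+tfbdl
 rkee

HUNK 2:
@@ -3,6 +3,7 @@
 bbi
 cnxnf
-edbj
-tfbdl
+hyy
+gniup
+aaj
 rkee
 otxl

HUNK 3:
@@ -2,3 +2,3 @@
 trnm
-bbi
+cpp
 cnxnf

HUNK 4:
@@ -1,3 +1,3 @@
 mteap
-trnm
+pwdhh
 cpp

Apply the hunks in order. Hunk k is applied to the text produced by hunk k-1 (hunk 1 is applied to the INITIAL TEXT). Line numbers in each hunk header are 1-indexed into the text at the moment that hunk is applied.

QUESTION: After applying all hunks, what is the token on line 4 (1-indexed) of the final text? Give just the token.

Hunk 1: at line 4 remove [oha] add [edbj,tfbdl] -> 8 lines: mteap trnm bbi cnxnf edbj tfbdl rkee otxl
Hunk 2: at line 3 remove [edbj,tfbdl] add [hyy,gniup,aaj] -> 9 lines: mteap trnm bbi cnxnf hyy gniup aaj rkee otxl
Hunk 3: at line 2 remove [bbi] add [cpp] -> 9 lines: mteap trnm cpp cnxnf hyy gniup aaj rkee otxl
Hunk 4: at line 1 remove [trnm] add [pwdhh] -> 9 lines: mteap pwdhh cpp cnxnf hyy gniup aaj rkee otxl
Final line 4: cnxnf

Answer: cnxnf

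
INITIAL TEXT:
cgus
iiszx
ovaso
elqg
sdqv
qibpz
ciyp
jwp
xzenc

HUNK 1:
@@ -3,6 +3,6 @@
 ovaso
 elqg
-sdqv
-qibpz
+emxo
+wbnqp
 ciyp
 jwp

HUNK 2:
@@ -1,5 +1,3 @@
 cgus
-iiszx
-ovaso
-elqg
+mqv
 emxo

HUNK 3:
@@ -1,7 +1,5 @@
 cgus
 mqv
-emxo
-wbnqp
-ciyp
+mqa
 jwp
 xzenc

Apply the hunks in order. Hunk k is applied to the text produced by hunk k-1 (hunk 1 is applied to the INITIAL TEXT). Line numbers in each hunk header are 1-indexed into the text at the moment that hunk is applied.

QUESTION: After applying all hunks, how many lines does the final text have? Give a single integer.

Answer: 5

Derivation:
Hunk 1: at line 3 remove [sdqv,qibpz] add [emxo,wbnqp] -> 9 lines: cgus iiszx ovaso elqg emxo wbnqp ciyp jwp xzenc
Hunk 2: at line 1 remove [iiszx,ovaso,elqg] add [mqv] -> 7 lines: cgus mqv emxo wbnqp ciyp jwp xzenc
Hunk 3: at line 1 remove [emxo,wbnqp,ciyp] add [mqa] -> 5 lines: cgus mqv mqa jwp xzenc
Final line count: 5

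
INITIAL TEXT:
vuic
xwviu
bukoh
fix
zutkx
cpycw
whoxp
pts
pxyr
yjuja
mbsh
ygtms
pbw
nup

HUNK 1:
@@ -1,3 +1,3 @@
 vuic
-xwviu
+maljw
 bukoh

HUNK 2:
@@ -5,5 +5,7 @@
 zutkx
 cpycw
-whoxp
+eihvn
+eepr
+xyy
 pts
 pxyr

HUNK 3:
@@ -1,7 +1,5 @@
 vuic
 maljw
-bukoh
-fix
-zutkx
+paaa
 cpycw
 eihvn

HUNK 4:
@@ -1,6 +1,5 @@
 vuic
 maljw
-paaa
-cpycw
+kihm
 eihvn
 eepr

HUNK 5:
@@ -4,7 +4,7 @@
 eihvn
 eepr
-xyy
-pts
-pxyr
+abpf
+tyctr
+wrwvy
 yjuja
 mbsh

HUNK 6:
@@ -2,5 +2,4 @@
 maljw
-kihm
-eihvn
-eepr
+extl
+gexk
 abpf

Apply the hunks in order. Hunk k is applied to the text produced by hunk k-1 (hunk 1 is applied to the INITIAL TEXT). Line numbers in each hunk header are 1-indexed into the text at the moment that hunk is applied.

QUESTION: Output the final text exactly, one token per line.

Answer: vuic
maljw
extl
gexk
abpf
tyctr
wrwvy
yjuja
mbsh
ygtms
pbw
nup

Derivation:
Hunk 1: at line 1 remove [xwviu] add [maljw] -> 14 lines: vuic maljw bukoh fix zutkx cpycw whoxp pts pxyr yjuja mbsh ygtms pbw nup
Hunk 2: at line 5 remove [whoxp] add [eihvn,eepr,xyy] -> 16 lines: vuic maljw bukoh fix zutkx cpycw eihvn eepr xyy pts pxyr yjuja mbsh ygtms pbw nup
Hunk 3: at line 1 remove [bukoh,fix,zutkx] add [paaa] -> 14 lines: vuic maljw paaa cpycw eihvn eepr xyy pts pxyr yjuja mbsh ygtms pbw nup
Hunk 4: at line 1 remove [paaa,cpycw] add [kihm] -> 13 lines: vuic maljw kihm eihvn eepr xyy pts pxyr yjuja mbsh ygtms pbw nup
Hunk 5: at line 4 remove [xyy,pts,pxyr] add [abpf,tyctr,wrwvy] -> 13 lines: vuic maljw kihm eihvn eepr abpf tyctr wrwvy yjuja mbsh ygtms pbw nup
Hunk 6: at line 2 remove [kihm,eihvn,eepr] add [extl,gexk] -> 12 lines: vuic maljw extl gexk abpf tyctr wrwvy yjuja mbsh ygtms pbw nup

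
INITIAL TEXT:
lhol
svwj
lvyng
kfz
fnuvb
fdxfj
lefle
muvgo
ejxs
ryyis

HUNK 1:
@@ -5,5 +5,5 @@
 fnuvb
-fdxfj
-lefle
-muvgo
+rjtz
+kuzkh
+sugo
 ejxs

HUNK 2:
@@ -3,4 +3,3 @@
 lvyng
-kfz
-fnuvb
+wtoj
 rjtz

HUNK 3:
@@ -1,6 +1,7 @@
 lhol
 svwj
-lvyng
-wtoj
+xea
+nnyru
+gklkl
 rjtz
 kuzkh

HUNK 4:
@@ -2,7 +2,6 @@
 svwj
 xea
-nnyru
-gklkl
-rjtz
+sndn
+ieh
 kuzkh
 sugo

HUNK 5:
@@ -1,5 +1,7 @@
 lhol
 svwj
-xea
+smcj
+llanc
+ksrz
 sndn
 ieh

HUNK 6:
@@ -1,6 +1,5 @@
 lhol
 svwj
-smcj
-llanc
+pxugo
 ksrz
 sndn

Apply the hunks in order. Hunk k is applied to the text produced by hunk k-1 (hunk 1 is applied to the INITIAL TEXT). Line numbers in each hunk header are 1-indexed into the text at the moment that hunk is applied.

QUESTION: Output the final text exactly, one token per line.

Answer: lhol
svwj
pxugo
ksrz
sndn
ieh
kuzkh
sugo
ejxs
ryyis

Derivation:
Hunk 1: at line 5 remove [fdxfj,lefle,muvgo] add [rjtz,kuzkh,sugo] -> 10 lines: lhol svwj lvyng kfz fnuvb rjtz kuzkh sugo ejxs ryyis
Hunk 2: at line 3 remove [kfz,fnuvb] add [wtoj] -> 9 lines: lhol svwj lvyng wtoj rjtz kuzkh sugo ejxs ryyis
Hunk 3: at line 1 remove [lvyng,wtoj] add [xea,nnyru,gklkl] -> 10 lines: lhol svwj xea nnyru gklkl rjtz kuzkh sugo ejxs ryyis
Hunk 4: at line 2 remove [nnyru,gklkl,rjtz] add [sndn,ieh] -> 9 lines: lhol svwj xea sndn ieh kuzkh sugo ejxs ryyis
Hunk 5: at line 1 remove [xea] add [smcj,llanc,ksrz] -> 11 lines: lhol svwj smcj llanc ksrz sndn ieh kuzkh sugo ejxs ryyis
Hunk 6: at line 1 remove [smcj,llanc] add [pxugo] -> 10 lines: lhol svwj pxugo ksrz sndn ieh kuzkh sugo ejxs ryyis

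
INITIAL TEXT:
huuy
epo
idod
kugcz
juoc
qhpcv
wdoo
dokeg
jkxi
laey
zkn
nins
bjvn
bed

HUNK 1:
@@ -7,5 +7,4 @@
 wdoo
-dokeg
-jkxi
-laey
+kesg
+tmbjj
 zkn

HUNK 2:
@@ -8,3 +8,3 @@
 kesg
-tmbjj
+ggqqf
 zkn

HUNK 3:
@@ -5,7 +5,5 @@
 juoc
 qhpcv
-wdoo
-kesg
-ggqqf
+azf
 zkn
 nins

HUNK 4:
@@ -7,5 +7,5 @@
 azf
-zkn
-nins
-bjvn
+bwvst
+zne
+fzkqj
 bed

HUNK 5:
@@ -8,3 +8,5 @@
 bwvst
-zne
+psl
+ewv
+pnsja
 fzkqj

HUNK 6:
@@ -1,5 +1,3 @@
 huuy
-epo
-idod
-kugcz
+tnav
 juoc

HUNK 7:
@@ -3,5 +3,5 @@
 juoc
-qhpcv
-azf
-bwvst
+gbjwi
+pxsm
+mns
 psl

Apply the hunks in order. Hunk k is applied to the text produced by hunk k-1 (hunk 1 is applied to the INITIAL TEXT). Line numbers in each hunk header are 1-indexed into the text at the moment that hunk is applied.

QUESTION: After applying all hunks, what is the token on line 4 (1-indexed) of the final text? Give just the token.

Hunk 1: at line 7 remove [dokeg,jkxi,laey] add [kesg,tmbjj] -> 13 lines: huuy epo idod kugcz juoc qhpcv wdoo kesg tmbjj zkn nins bjvn bed
Hunk 2: at line 8 remove [tmbjj] add [ggqqf] -> 13 lines: huuy epo idod kugcz juoc qhpcv wdoo kesg ggqqf zkn nins bjvn bed
Hunk 3: at line 5 remove [wdoo,kesg,ggqqf] add [azf] -> 11 lines: huuy epo idod kugcz juoc qhpcv azf zkn nins bjvn bed
Hunk 4: at line 7 remove [zkn,nins,bjvn] add [bwvst,zne,fzkqj] -> 11 lines: huuy epo idod kugcz juoc qhpcv azf bwvst zne fzkqj bed
Hunk 5: at line 8 remove [zne] add [psl,ewv,pnsja] -> 13 lines: huuy epo idod kugcz juoc qhpcv azf bwvst psl ewv pnsja fzkqj bed
Hunk 6: at line 1 remove [epo,idod,kugcz] add [tnav] -> 11 lines: huuy tnav juoc qhpcv azf bwvst psl ewv pnsja fzkqj bed
Hunk 7: at line 3 remove [qhpcv,azf,bwvst] add [gbjwi,pxsm,mns] -> 11 lines: huuy tnav juoc gbjwi pxsm mns psl ewv pnsja fzkqj bed
Final line 4: gbjwi

Answer: gbjwi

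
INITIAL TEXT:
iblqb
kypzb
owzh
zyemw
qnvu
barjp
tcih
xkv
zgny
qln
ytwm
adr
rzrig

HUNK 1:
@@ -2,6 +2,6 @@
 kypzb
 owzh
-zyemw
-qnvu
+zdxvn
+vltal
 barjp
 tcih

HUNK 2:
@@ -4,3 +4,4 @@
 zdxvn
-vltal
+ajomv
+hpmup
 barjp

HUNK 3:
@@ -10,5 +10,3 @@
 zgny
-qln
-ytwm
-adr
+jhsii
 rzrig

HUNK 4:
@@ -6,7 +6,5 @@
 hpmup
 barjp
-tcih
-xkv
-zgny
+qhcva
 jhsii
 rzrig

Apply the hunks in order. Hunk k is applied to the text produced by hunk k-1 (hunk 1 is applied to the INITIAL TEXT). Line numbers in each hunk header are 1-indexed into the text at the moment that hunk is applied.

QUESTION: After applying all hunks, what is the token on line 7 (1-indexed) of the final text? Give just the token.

Answer: barjp

Derivation:
Hunk 1: at line 2 remove [zyemw,qnvu] add [zdxvn,vltal] -> 13 lines: iblqb kypzb owzh zdxvn vltal barjp tcih xkv zgny qln ytwm adr rzrig
Hunk 2: at line 4 remove [vltal] add [ajomv,hpmup] -> 14 lines: iblqb kypzb owzh zdxvn ajomv hpmup barjp tcih xkv zgny qln ytwm adr rzrig
Hunk 3: at line 10 remove [qln,ytwm,adr] add [jhsii] -> 12 lines: iblqb kypzb owzh zdxvn ajomv hpmup barjp tcih xkv zgny jhsii rzrig
Hunk 4: at line 6 remove [tcih,xkv,zgny] add [qhcva] -> 10 lines: iblqb kypzb owzh zdxvn ajomv hpmup barjp qhcva jhsii rzrig
Final line 7: barjp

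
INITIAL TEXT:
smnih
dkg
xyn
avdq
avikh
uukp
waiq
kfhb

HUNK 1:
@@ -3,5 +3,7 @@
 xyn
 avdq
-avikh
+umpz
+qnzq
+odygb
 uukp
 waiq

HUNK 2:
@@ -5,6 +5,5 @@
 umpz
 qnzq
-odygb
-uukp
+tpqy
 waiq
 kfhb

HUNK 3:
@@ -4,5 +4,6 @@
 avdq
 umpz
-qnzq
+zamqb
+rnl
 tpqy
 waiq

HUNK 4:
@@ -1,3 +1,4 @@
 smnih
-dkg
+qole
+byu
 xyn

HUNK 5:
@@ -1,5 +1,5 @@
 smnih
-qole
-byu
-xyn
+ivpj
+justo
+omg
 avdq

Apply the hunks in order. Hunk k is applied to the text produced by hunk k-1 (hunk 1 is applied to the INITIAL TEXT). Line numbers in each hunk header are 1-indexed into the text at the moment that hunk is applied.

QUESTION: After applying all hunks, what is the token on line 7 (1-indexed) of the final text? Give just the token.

Hunk 1: at line 3 remove [avikh] add [umpz,qnzq,odygb] -> 10 lines: smnih dkg xyn avdq umpz qnzq odygb uukp waiq kfhb
Hunk 2: at line 5 remove [odygb,uukp] add [tpqy] -> 9 lines: smnih dkg xyn avdq umpz qnzq tpqy waiq kfhb
Hunk 3: at line 4 remove [qnzq] add [zamqb,rnl] -> 10 lines: smnih dkg xyn avdq umpz zamqb rnl tpqy waiq kfhb
Hunk 4: at line 1 remove [dkg] add [qole,byu] -> 11 lines: smnih qole byu xyn avdq umpz zamqb rnl tpqy waiq kfhb
Hunk 5: at line 1 remove [qole,byu,xyn] add [ivpj,justo,omg] -> 11 lines: smnih ivpj justo omg avdq umpz zamqb rnl tpqy waiq kfhb
Final line 7: zamqb

Answer: zamqb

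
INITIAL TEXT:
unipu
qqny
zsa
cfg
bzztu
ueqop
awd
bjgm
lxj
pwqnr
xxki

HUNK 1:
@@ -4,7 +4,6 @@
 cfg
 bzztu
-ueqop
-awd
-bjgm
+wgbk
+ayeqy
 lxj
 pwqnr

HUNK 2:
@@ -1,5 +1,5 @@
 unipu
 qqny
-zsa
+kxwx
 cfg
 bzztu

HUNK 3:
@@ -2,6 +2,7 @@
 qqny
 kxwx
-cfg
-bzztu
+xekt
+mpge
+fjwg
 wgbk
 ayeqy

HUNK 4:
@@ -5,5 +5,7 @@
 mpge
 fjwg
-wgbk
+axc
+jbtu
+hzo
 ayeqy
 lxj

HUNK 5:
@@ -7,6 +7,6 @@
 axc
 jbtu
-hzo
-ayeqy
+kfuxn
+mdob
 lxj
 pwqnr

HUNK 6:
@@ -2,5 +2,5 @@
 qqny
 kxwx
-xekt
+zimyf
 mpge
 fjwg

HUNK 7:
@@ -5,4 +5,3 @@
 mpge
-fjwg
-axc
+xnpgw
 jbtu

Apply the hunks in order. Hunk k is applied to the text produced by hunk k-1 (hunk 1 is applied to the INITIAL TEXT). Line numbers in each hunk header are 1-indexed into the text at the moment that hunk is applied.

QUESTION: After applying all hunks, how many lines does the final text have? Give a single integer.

Hunk 1: at line 4 remove [ueqop,awd,bjgm] add [wgbk,ayeqy] -> 10 lines: unipu qqny zsa cfg bzztu wgbk ayeqy lxj pwqnr xxki
Hunk 2: at line 1 remove [zsa] add [kxwx] -> 10 lines: unipu qqny kxwx cfg bzztu wgbk ayeqy lxj pwqnr xxki
Hunk 3: at line 2 remove [cfg,bzztu] add [xekt,mpge,fjwg] -> 11 lines: unipu qqny kxwx xekt mpge fjwg wgbk ayeqy lxj pwqnr xxki
Hunk 4: at line 5 remove [wgbk] add [axc,jbtu,hzo] -> 13 lines: unipu qqny kxwx xekt mpge fjwg axc jbtu hzo ayeqy lxj pwqnr xxki
Hunk 5: at line 7 remove [hzo,ayeqy] add [kfuxn,mdob] -> 13 lines: unipu qqny kxwx xekt mpge fjwg axc jbtu kfuxn mdob lxj pwqnr xxki
Hunk 6: at line 2 remove [xekt] add [zimyf] -> 13 lines: unipu qqny kxwx zimyf mpge fjwg axc jbtu kfuxn mdob lxj pwqnr xxki
Hunk 7: at line 5 remove [fjwg,axc] add [xnpgw] -> 12 lines: unipu qqny kxwx zimyf mpge xnpgw jbtu kfuxn mdob lxj pwqnr xxki
Final line count: 12

Answer: 12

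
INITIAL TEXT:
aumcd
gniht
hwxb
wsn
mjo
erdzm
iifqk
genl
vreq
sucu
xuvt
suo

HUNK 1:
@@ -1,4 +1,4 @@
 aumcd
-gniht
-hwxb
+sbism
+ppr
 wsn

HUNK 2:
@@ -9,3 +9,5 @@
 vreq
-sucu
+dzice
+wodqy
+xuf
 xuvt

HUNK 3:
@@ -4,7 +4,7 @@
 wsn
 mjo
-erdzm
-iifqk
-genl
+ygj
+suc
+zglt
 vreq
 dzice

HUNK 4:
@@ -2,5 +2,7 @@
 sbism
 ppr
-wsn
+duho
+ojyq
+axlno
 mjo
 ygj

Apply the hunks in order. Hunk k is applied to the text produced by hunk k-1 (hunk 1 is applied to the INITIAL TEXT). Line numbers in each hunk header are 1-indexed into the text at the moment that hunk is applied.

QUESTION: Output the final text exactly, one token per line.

Answer: aumcd
sbism
ppr
duho
ojyq
axlno
mjo
ygj
suc
zglt
vreq
dzice
wodqy
xuf
xuvt
suo

Derivation:
Hunk 1: at line 1 remove [gniht,hwxb] add [sbism,ppr] -> 12 lines: aumcd sbism ppr wsn mjo erdzm iifqk genl vreq sucu xuvt suo
Hunk 2: at line 9 remove [sucu] add [dzice,wodqy,xuf] -> 14 lines: aumcd sbism ppr wsn mjo erdzm iifqk genl vreq dzice wodqy xuf xuvt suo
Hunk 3: at line 4 remove [erdzm,iifqk,genl] add [ygj,suc,zglt] -> 14 lines: aumcd sbism ppr wsn mjo ygj suc zglt vreq dzice wodqy xuf xuvt suo
Hunk 4: at line 2 remove [wsn] add [duho,ojyq,axlno] -> 16 lines: aumcd sbism ppr duho ojyq axlno mjo ygj suc zglt vreq dzice wodqy xuf xuvt suo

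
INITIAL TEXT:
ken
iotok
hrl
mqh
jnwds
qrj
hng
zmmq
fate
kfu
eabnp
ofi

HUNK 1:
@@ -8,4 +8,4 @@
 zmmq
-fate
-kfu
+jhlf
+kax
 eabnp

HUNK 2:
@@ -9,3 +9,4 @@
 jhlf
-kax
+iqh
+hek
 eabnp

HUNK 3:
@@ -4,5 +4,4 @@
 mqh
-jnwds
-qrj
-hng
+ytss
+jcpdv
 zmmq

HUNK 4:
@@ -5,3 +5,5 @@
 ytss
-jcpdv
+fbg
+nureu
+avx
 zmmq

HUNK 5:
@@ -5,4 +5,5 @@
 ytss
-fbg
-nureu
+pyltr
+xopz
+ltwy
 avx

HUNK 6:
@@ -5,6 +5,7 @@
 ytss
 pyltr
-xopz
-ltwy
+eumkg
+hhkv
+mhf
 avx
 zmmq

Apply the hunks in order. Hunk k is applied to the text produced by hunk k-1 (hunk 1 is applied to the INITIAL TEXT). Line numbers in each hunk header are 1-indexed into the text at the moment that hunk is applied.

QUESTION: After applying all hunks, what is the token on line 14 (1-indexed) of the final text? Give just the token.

Answer: hek

Derivation:
Hunk 1: at line 8 remove [fate,kfu] add [jhlf,kax] -> 12 lines: ken iotok hrl mqh jnwds qrj hng zmmq jhlf kax eabnp ofi
Hunk 2: at line 9 remove [kax] add [iqh,hek] -> 13 lines: ken iotok hrl mqh jnwds qrj hng zmmq jhlf iqh hek eabnp ofi
Hunk 3: at line 4 remove [jnwds,qrj,hng] add [ytss,jcpdv] -> 12 lines: ken iotok hrl mqh ytss jcpdv zmmq jhlf iqh hek eabnp ofi
Hunk 4: at line 5 remove [jcpdv] add [fbg,nureu,avx] -> 14 lines: ken iotok hrl mqh ytss fbg nureu avx zmmq jhlf iqh hek eabnp ofi
Hunk 5: at line 5 remove [fbg,nureu] add [pyltr,xopz,ltwy] -> 15 lines: ken iotok hrl mqh ytss pyltr xopz ltwy avx zmmq jhlf iqh hek eabnp ofi
Hunk 6: at line 5 remove [xopz,ltwy] add [eumkg,hhkv,mhf] -> 16 lines: ken iotok hrl mqh ytss pyltr eumkg hhkv mhf avx zmmq jhlf iqh hek eabnp ofi
Final line 14: hek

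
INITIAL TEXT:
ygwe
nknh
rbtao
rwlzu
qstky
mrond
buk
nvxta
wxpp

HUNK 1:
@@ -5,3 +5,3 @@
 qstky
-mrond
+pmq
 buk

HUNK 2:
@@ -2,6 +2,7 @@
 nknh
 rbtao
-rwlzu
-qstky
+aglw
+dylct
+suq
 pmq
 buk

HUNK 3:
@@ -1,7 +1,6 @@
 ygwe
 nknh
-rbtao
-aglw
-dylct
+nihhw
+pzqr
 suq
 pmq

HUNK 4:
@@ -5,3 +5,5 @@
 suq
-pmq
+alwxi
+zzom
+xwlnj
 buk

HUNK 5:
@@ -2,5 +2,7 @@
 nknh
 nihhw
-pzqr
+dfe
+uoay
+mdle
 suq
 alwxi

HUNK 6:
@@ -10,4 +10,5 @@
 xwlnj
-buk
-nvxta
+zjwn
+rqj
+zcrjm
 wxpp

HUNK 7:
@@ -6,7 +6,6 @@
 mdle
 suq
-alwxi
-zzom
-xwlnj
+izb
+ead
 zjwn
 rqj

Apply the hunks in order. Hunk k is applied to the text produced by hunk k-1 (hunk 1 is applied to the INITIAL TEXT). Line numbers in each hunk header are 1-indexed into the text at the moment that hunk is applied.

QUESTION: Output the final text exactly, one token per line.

Answer: ygwe
nknh
nihhw
dfe
uoay
mdle
suq
izb
ead
zjwn
rqj
zcrjm
wxpp

Derivation:
Hunk 1: at line 5 remove [mrond] add [pmq] -> 9 lines: ygwe nknh rbtao rwlzu qstky pmq buk nvxta wxpp
Hunk 2: at line 2 remove [rwlzu,qstky] add [aglw,dylct,suq] -> 10 lines: ygwe nknh rbtao aglw dylct suq pmq buk nvxta wxpp
Hunk 3: at line 1 remove [rbtao,aglw,dylct] add [nihhw,pzqr] -> 9 lines: ygwe nknh nihhw pzqr suq pmq buk nvxta wxpp
Hunk 4: at line 5 remove [pmq] add [alwxi,zzom,xwlnj] -> 11 lines: ygwe nknh nihhw pzqr suq alwxi zzom xwlnj buk nvxta wxpp
Hunk 5: at line 2 remove [pzqr] add [dfe,uoay,mdle] -> 13 lines: ygwe nknh nihhw dfe uoay mdle suq alwxi zzom xwlnj buk nvxta wxpp
Hunk 6: at line 10 remove [buk,nvxta] add [zjwn,rqj,zcrjm] -> 14 lines: ygwe nknh nihhw dfe uoay mdle suq alwxi zzom xwlnj zjwn rqj zcrjm wxpp
Hunk 7: at line 6 remove [alwxi,zzom,xwlnj] add [izb,ead] -> 13 lines: ygwe nknh nihhw dfe uoay mdle suq izb ead zjwn rqj zcrjm wxpp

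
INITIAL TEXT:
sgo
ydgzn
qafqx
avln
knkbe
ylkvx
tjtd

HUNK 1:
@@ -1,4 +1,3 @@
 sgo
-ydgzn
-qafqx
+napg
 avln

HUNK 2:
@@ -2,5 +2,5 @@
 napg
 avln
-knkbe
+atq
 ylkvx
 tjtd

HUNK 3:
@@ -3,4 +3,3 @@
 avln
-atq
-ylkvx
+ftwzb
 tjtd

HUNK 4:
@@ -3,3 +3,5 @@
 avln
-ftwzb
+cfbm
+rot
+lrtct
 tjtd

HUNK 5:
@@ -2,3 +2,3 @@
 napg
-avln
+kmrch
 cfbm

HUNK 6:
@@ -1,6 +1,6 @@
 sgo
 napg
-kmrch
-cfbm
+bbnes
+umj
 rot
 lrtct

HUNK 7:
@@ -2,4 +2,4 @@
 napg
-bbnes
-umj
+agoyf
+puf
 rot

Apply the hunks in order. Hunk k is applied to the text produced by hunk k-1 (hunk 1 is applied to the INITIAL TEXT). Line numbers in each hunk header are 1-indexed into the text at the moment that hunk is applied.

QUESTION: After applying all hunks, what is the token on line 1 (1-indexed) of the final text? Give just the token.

Hunk 1: at line 1 remove [ydgzn,qafqx] add [napg] -> 6 lines: sgo napg avln knkbe ylkvx tjtd
Hunk 2: at line 2 remove [knkbe] add [atq] -> 6 lines: sgo napg avln atq ylkvx tjtd
Hunk 3: at line 3 remove [atq,ylkvx] add [ftwzb] -> 5 lines: sgo napg avln ftwzb tjtd
Hunk 4: at line 3 remove [ftwzb] add [cfbm,rot,lrtct] -> 7 lines: sgo napg avln cfbm rot lrtct tjtd
Hunk 5: at line 2 remove [avln] add [kmrch] -> 7 lines: sgo napg kmrch cfbm rot lrtct tjtd
Hunk 6: at line 1 remove [kmrch,cfbm] add [bbnes,umj] -> 7 lines: sgo napg bbnes umj rot lrtct tjtd
Hunk 7: at line 2 remove [bbnes,umj] add [agoyf,puf] -> 7 lines: sgo napg agoyf puf rot lrtct tjtd
Final line 1: sgo

Answer: sgo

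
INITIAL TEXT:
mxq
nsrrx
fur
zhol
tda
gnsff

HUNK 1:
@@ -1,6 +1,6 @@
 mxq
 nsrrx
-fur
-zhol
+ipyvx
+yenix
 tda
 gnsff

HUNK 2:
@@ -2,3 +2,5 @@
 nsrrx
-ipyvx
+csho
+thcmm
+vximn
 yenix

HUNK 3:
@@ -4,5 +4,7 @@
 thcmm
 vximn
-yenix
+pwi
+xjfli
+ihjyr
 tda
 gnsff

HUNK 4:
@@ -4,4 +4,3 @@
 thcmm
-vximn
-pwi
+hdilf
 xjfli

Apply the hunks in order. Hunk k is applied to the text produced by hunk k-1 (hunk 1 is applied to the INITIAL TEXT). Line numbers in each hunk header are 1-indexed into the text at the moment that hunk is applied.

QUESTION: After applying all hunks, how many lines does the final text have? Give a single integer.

Answer: 9

Derivation:
Hunk 1: at line 1 remove [fur,zhol] add [ipyvx,yenix] -> 6 lines: mxq nsrrx ipyvx yenix tda gnsff
Hunk 2: at line 2 remove [ipyvx] add [csho,thcmm,vximn] -> 8 lines: mxq nsrrx csho thcmm vximn yenix tda gnsff
Hunk 3: at line 4 remove [yenix] add [pwi,xjfli,ihjyr] -> 10 lines: mxq nsrrx csho thcmm vximn pwi xjfli ihjyr tda gnsff
Hunk 4: at line 4 remove [vximn,pwi] add [hdilf] -> 9 lines: mxq nsrrx csho thcmm hdilf xjfli ihjyr tda gnsff
Final line count: 9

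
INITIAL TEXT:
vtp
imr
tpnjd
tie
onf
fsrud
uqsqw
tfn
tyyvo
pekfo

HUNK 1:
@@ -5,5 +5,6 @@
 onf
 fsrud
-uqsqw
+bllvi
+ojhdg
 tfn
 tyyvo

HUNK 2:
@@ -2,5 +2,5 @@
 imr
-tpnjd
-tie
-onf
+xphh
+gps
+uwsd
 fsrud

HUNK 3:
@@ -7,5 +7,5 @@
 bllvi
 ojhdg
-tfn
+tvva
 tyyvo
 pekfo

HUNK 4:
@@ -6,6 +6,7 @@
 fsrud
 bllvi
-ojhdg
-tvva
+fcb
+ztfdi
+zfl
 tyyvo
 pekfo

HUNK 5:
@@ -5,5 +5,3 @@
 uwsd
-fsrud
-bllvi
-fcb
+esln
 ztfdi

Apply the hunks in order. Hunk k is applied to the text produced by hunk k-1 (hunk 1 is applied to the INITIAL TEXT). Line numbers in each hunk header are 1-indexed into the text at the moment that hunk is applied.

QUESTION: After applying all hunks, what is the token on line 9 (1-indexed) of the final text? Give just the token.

Hunk 1: at line 5 remove [uqsqw] add [bllvi,ojhdg] -> 11 lines: vtp imr tpnjd tie onf fsrud bllvi ojhdg tfn tyyvo pekfo
Hunk 2: at line 2 remove [tpnjd,tie,onf] add [xphh,gps,uwsd] -> 11 lines: vtp imr xphh gps uwsd fsrud bllvi ojhdg tfn tyyvo pekfo
Hunk 3: at line 7 remove [tfn] add [tvva] -> 11 lines: vtp imr xphh gps uwsd fsrud bllvi ojhdg tvva tyyvo pekfo
Hunk 4: at line 6 remove [ojhdg,tvva] add [fcb,ztfdi,zfl] -> 12 lines: vtp imr xphh gps uwsd fsrud bllvi fcb ztfdi zfl tyyvo pekfo
Hunk 5: at line 5 remove [fsrud,bllvi,fcb] add [esln] -> 10 lines: vtp imr xphh gps uwsd esln ztfdi zfl tyyvo pekfo
Final line 9: tyyvo

Answer: tyyvo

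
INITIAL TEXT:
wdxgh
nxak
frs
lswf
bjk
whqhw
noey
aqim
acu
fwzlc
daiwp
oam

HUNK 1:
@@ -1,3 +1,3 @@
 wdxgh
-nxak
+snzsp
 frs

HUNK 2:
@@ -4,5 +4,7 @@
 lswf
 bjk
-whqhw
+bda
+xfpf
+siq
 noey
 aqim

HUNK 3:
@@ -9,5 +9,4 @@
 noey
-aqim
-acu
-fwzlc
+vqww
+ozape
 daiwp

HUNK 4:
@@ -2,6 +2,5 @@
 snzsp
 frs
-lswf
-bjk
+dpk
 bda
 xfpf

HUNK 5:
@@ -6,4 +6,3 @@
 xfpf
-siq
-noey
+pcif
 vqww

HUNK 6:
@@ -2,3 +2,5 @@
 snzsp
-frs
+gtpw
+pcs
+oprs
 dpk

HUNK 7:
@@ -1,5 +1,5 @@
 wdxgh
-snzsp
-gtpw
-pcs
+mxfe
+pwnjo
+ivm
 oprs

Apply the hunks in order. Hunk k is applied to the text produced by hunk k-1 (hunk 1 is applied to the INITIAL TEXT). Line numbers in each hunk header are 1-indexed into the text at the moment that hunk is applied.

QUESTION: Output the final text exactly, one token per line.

Answer: wdxgh
mxfe
pwnjo
ivm
oprs
dpk
bda
xfpf
pcif
vqww
ozape
daiwp
oam

Derivation:
Hunk 1: at line 1 remove [nxak] add [snzsp] -> 12 lines: wdxgh snzsp frs lswf bjk whqhw noey aqim acu fwzlc daiwp oam
Hunk 2: at line 4 remove [whqhw] add [bda,xfpf,siq] -> 14 lines: wdxgh snzsp frs lswf bjk bda xfpf siq noey aqim acu fwzlc daiwp oam
Hunk 3: at line 9 remove [aqim,acu,fwzlc] add [vqww,ozape] -> 13 lines: wdxgh snzsp frs lswf bjk bda xfpf siq noey vqww ozape daiwp oam
Hunk 4: at line 2 remove [lswf,bjk] add [dpk] -> 12 lines: wdxgh snzsp frs dpk bda xfpf siq noey vqww ozape daiwp oam
Hunk 5: at line 6 remove [siq,noey] add [pcif] -> 11 lines: wdxgh snzsp frs dpk bda xfpf pcif vqww ozape daiwp oam
Hunk 6: at line 2 remove [frs] add [gtpw,pcs,oprs] -> 13 lines: wdxgh snzsp gtpw pcs oprs dpk bda xfpf pcif vqww ozape daiwp oam
Hunk 7: at line 1 remove [snzsp,gtpw,pcs] add [mxfe,pwnjo,ivm] -> 13 lines: wdxgh mxfe pwnjo ivm oprs dpk bda xfpf pcif vqww ozape daiwp oam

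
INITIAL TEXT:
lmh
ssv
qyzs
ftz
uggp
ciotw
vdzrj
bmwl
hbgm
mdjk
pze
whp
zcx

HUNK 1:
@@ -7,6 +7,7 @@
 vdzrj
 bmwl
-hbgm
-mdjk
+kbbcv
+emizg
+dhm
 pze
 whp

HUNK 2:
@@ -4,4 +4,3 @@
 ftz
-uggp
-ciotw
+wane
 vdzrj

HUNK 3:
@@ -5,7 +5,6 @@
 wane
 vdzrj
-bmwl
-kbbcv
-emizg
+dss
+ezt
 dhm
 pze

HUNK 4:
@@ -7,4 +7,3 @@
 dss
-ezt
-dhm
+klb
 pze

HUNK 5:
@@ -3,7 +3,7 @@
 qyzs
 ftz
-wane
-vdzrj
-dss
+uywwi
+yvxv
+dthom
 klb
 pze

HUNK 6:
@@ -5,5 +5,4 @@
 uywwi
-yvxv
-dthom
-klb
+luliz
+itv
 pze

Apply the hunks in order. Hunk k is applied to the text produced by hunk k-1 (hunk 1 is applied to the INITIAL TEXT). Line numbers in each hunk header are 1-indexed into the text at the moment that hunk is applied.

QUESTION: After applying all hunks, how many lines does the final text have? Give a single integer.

Hunk 1: at line 7 remove [hbgm,mdjk] add [kbbcv,emizg,dhm] -> 14 lines: lmh ssv qyzs ftz uggp ciotw vdzrj bmwl kbbcv emizg dhm pze whp zcx
Hunk 2: at line 4 remove [uggp,ciotw] add [wane] -> 13 lines: lmh ssv qyzs ftz wane vdzrj bmwl kbbcv emizg dhm pze whp zcx
Hunk 3: at line 5 remove [bmwl,kbbcv,emizg] add [dss,ezt] -> 12 lines: lmh ssv qyzs ftz wane vdzrj dss ezt dhm pze whp zcx
Hunk 4: at line 7 remove [ezt,dhm] add [klb] -> 11 lines: lmh ssv qyzs ftz wane vdzrj dss klb pze whp zcx
Hunk 5: at line 3 remove [wane,vdzrj,dss] add [uywwi,yvxv,dthom] -> 11 lines: lmh ssv qyzs ftz uywwi yvxv dthom klb pze whp zcx
Hunk 6: at line 5 remove [yvxv,dthom,klb] add [luliz,itv] -> 10 lines: lmh ssv qyzs ftz uywwi luliz itv pze whp zcx
Final line count: 10

Answer: 10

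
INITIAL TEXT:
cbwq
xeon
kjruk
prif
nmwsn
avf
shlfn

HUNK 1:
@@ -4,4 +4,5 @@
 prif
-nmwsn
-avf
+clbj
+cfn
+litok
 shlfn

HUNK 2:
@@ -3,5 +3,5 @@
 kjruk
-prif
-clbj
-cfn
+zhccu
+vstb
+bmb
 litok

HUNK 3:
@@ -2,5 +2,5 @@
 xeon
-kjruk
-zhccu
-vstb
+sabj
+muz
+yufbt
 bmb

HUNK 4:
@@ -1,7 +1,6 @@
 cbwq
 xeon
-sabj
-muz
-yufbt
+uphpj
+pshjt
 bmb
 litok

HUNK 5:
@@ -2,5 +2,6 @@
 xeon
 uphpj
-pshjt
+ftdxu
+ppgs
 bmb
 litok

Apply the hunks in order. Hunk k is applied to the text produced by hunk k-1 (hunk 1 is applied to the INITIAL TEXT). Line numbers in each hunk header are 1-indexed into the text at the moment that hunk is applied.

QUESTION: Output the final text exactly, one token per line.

Answer: cbwq
xeon
uphpj
ftdxu
ppgs
bmb
litok
shlfn

Derivation:
Hunk 1: at line 4 remove [nmwsn,avf] add [clbj,cfn,litok] -> 8 lines: cbwq xeon kjruk prif clbj cfn litok shlfn
Hunk 2: at line 3 remove [prif,clbj,cfn] add [zhccu,vstb,bmb] -> 8 lines: cbwq xeon kjruk zhccu vstb bmb litok shlfn
Hunk 3: at line 2 remove [kjruk,zhccu,vstb] add [sabj,muz,yufbt] -> 8 lines: cbwq xeon sabj muz yufbt bmb litok shlfn
Hunk 4: at line 1 remove [sabj,muz,yufbt] add [uphpj,pshjt] -> 7 lines: cbwq xeon uphpj pshjt bmb litok shlfn
Hunk 5: at line 2 remove [pshjt] add [ftdxu,ppgs] -> 8 lines: cbwq xeon uphpj ftdxu ppgs bmb litok shlfn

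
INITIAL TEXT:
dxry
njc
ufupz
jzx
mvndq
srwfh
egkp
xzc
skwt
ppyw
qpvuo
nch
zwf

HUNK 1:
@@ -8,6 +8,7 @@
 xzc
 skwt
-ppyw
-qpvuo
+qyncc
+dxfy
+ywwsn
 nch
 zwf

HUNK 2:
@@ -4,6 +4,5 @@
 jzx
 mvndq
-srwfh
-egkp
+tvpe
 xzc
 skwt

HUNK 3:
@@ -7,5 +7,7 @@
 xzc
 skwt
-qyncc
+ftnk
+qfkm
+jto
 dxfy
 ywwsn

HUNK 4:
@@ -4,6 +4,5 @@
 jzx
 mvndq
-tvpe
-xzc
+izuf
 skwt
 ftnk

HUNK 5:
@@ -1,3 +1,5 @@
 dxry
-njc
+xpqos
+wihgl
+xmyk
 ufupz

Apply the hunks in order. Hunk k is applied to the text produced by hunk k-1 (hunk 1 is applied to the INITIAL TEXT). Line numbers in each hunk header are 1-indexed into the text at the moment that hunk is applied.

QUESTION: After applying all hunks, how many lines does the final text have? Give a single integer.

Answer: 16

Derivation:
Hunk 1: at line 8 remove [ppyw,qpvuo] add [qyncc,dxfy,ywwsn] -> 14 lines: dxry njc ufupz jzx mvndq srwfh egkp xzc skwt qyncc dxfy ywwsn nch zwf
Hunk 2: at line 4 remove [srwfh,egkp] add [tvpe] -> 13 lines: dxry njc ufupz jzx mvndq tvpe xzc skwt qyncc dxfy ywwsn nch zwf
Hunk 3: at line 7 remove [qyncc] add [ftnk,qfkm,jto] -> 15 lines: dxry njc ufupz jzx mvndq tvpe xzc skwt ftnk qfkm jto dxfy ywwsn nch zwf
Hunk 4: at line 4 remove [tvpe,xzc] add [izuf] -> 14 lines: dxry njc ufupz jzx mvndq izuf skwt ftnk qfkm jto dxfy ywwsn nch zwf
Hunk 5: at line 1 remove [njc] add [xpqos,wihgl,xmyk] -> 16 lines: dxry xpqos wihgl xmyk ufupz jzx mvndq izuf skwt ftnk qfkm jto dxfy ywwsn nch zwf
Final line count: 16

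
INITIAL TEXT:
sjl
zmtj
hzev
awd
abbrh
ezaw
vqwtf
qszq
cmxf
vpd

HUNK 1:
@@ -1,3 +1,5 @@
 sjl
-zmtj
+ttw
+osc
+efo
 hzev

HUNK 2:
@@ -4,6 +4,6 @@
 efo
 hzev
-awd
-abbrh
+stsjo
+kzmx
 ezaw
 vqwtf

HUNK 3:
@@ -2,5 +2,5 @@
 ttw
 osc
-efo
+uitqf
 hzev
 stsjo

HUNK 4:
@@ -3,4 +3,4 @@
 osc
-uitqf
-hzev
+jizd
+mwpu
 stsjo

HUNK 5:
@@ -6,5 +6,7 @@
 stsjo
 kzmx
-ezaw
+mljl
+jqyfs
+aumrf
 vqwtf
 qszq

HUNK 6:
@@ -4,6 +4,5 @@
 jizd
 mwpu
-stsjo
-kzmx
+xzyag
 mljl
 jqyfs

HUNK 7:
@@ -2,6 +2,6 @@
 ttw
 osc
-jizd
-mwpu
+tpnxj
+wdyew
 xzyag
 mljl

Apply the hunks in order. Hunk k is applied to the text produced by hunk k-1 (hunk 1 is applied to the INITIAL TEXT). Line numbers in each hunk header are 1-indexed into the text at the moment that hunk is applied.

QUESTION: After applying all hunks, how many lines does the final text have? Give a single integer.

Hunk 1: at line 1 remove [zmtj] add [ttw,osc,efo] -> 12 lines: sjl ttw osc efo hzev awd abbrh ezaw vqwtf qszq cmxf vpd
Hunk 2: at line 4 remove [awd,abbrh] add [stsjo,kzmx] -> 12 lines: sjl ttw osc efo hzev stsjo kzmx ezaw vqwtf qszq cmxf vpd
Hunk 3: at line 2 remove [efo] add [uitqf] -> 12 lines: sjl ttw osc uitqf hzev stsjo kzmx ezaw vqwtf qszq cmxf vpd
Hunk 4: at line 3 remove [uitqf,hzev] add [jizd,mwpu] -> 12 lines: sjl ttw osc jizd mwpu stsjo kzmx ezaw vqwtf qszq cmxf vpd
Hunk 5: at line 6 remove [ezaw] add [mljl,jqyfs,aumrf] -> 14 lines: sjl ttw osc jizd mwpu stsjo kzmx mljl jqyfs aumrf vqwtf qszq cmxf vpd
Hunk 6: at line 4 remove [stsjo,kzmx] add [xzyag] -> 13 lines: sjl ttw osc jizd mwpu xzyag mljl jqyfs aumrf vqwtf qszq cmxf vpd
Hunk 7: at line 2 remove [jizd,mwpu] add [tpnxj,wdyew] -> 13 lines: sjl ttw osc tpnxj wdyew xzyag mljl jqyfs aumrf vqwtf qszq cmxf vpd
Final line count: 13

Answer: 13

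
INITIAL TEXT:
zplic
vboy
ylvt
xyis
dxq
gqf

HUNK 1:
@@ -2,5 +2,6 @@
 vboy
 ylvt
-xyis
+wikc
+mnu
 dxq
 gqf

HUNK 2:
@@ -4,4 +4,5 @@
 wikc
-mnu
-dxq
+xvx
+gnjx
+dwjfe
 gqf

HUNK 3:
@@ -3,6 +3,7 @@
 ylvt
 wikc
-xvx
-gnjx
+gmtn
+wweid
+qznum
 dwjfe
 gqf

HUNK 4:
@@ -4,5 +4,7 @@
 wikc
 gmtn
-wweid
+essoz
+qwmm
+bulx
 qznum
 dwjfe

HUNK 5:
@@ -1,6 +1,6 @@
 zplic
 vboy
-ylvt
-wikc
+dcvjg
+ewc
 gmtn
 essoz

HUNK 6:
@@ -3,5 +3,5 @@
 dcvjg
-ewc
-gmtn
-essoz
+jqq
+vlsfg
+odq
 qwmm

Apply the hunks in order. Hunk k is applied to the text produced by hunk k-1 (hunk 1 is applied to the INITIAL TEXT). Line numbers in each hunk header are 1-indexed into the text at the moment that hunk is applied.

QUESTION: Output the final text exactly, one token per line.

Answer: zplic
vboy
dcvjg
jqq
vlsfg
odq
qwmm
bulx
qznum
dwjfe
gqf

Derivation:
Hunk 1: at line 2 remove [xyis] add [wikc,mnu] -> 7 lines: zplic vboy ylvt wikc mnu dxq gqf
Hunk 2: at line 4 remove [mnu,dxq] add [xvx,gnjx,dwjfe] -> 8 lines: zplic vboy ylvt wikc xvx gnjx dwjfe gqf
Hunk 3: at line 3 remove [xvx,gnjx] add [gmtn,wweid,qznum] -> 9 lines: zplic vboy ylvt wikc gmtn wweid qznum dwjfe gqf
Hunk 4: at line 4 remove [wweid] add [essoz,qwmm,bulx] -> 11 lines: zplic vboy ylvt wikc gmtn essoz qwmm bulx qznum dwjfe gqf
Hunk 5: at line 1 remove [ylvt,wikc] add [dcvjg,ewc] -> 11 lines: zplic vboy dcvjg ewc gmtn essoz qwmm bulx qznum dwjfe gqf
Hunk 6: at line 3 remove [ewc,gmtn,essoz] add [jqq,vlsfg,odq] -> 11 lines: zplic vboy dcvjg jqq vlsfg odq qwmm bulx qznum dwjfe gqf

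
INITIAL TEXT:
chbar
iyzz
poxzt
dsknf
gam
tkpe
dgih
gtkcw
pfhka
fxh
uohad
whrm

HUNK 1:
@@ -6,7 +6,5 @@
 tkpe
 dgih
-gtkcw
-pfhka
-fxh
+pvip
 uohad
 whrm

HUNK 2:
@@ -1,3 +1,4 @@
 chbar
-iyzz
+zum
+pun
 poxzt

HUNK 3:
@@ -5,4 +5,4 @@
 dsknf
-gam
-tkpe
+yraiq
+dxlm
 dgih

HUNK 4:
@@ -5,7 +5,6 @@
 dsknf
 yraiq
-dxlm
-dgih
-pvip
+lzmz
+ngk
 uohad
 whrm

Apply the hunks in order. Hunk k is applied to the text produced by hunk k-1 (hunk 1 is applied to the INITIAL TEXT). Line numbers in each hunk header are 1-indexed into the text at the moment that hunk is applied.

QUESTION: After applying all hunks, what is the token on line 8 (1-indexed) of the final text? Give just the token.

Answer: ngk

Derivation:
Hunk 1: at line 6 remove [gtkcw,pfhka,fxh] add [pvip] -> 10 lines: chbar iyzz poxzt dsknf gam tkpe dgih pvip uohad whrm
Hunk 2: at line 1 remove [iyzz] add [zum,pun] -> 11 lines: chbar zum pun poxzt dsknf gam tkpe dgih pvip uohad whrm
Hunk 3: at line 5 remove [gam,tkpe] add [yraiq,dxlm] -> 11 lines: chbar zum pun poxzt dsknf yraiq dxlm dgih pvip uohad whrm
Hunk 4: at line 5 remove [dxlm,dgih,pvip] add [lzmz,ngk] -> 10 lines: chbar zum pun poxzt dsknf yraiq lzmz ngk uohad whrm
Final line 8: ngk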